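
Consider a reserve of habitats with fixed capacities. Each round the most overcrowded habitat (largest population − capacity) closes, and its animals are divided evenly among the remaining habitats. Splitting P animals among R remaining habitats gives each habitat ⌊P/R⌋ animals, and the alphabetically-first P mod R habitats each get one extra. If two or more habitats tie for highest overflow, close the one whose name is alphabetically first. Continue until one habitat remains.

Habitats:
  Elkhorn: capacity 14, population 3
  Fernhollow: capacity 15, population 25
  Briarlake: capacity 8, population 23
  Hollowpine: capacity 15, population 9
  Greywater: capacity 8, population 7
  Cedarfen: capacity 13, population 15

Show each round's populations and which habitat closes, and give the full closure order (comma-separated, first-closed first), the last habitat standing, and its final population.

Closure order: Briarlake, Fernhollow, Cedarfen, Greywater, Hollowpine
Last habitat: Elkhorn with 82 animals

Round 1: Briarlake=23 Cedarfen=15 Elkhorn=3 Fernhollow=25 Greywater=7 Hollowpine=9 → close Briarlake (overflow 15)
  23÷5 = 4 each, +1 to first 3
Round 2: Cedarfen=20 Elkhorn=8 Fernhollow=30 Greywater=11 Hollowpine=13 → close Fernhollow (overflow 15)
  30÷4 = 7 each, +1 to first 2
Round 3: Cedarfen=28 Elkhorn=16 Greywater=18 Hollowpine=20 → close Cedarfen (overflow 15)
  28÷3 = 9 each, +1 to first 1
Round 4: Elkhorn=26 Greywater=27 Hollowpine=29 → close Greywater (overflow 19)
  27÷2 = 13 each, +1 to first 1
Round 5: Elkhorn=40 Hollowpine=42 → close Hollowpine (overflow 27)
  42÷1 = 42 each, +1 to first 0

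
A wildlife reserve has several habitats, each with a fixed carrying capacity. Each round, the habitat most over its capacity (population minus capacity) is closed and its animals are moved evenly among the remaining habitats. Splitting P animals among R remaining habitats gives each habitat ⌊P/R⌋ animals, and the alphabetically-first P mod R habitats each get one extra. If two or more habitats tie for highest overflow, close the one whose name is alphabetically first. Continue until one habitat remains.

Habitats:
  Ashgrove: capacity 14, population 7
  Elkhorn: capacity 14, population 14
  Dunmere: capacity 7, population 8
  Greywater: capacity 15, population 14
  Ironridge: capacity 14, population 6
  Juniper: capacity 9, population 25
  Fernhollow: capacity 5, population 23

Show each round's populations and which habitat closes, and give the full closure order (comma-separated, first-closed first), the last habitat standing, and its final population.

Closure order: Fernhollow, Juniper, Dunmere, Elkhorn, Greywater, Ashgrove
Last habitat: Ironridge with 97 animals

Round 1: Ashgrove=7 Dunmere=8 Elkhorn=14 Fernhollow=23 Greywater=14 Ironridge=6 Juniper=25 → close Fernhollow (overflow 18)
  23÷6 = 3 each, +1 to first 5
Round 2: Ashgrove=11 Dunmere=12 Elkhorn=18 Greywater=18 Ironridge=10 Juniper=28 → close Juniper (overflow 19)
  28÷5 = 5 each, +1 to first 3
Round 3: Ashgrove=17 Dunmere=18 Elkhorn=24 Greywater=23 Ironridge=15 → close Dunmere (overflow 11)
  18÷4 = 4 each, +1 to first 2
Round 4: Ashgrove=22 Elkhorn=29 Greywater=27 Ironridge=19 → close Elkhorn (overflow 15)
  29÷3 = 9 each, +1 to first 2
Round 5: Ashgrove=32 Greywater=37 Ironridge=28 → close Greywater (overflow 22)
  37÷2 = 18 each, +1 to first 1
Round 6: Ashgrove=51 Ironridge=46 → close Ashgrove (overflow 37)
  51÷1 = 51 each, +1 to first 0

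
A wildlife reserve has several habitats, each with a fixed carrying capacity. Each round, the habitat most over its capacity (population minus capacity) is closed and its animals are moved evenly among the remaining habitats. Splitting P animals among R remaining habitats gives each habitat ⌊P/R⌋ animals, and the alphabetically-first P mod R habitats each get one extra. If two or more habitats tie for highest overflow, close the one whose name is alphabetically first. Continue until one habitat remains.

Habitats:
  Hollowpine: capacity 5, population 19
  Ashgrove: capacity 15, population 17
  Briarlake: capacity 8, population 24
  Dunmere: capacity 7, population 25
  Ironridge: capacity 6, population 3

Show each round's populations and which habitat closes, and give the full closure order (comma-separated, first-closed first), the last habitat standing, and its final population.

Closure order: Dunmere, Briarlake, Hollowpine, Ashgrove
Last habitat: Ironridge with 88 animals

Round 1: Ashgrove=17 Briarlake=24 Dunmere=25 Hollowpine=19 Ironridge=3 → close Dunmere (overflow 18)
  25÷4 = 6 each, +1 to first 1
Round 2: Ashgrove=24 Briarlake=30 Hollowpine=25 Ironridge=9 → close Briarlake (overflow 22)
  30÷3 = 10 each, +1 to first 0
Round 3: Ashgrove=34 Hollowpine=35 Ironridge=19 → close Hollowpine (overflow 30)
  35÷2 = 17 each, +1 to first 1
Round 4: Ashgrove=52 Ironridge=36 → close Ashgrove (overflow 37)
  52÷1 = 52 each, +1 to first 0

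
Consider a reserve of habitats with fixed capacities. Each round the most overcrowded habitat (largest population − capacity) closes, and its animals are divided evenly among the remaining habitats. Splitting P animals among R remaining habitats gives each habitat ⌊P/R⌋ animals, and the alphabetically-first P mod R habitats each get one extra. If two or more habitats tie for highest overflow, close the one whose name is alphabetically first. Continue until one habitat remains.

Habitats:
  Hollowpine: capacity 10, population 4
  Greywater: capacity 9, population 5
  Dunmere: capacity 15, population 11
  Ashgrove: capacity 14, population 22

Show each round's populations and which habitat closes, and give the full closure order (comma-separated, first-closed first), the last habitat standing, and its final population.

Closure order: Ashgrove, Dunmere, Greywater
Last habitat: Hollowpine with 42 animals

Round 1: Ashgrove=22 Dunmere=11 Greywater=5 Hollowpine=4 → close Ashgrove (overflow 8)
  22÷3 = 7 each, +1 to first 1
Round 2: Dunmere=19 Greywater=12 Hollowpine=11 → close Dunmere (overflow 4)
  19÷2 = 9 each, +1 to first 1
Round 3: Greywater=22 Hollowpine=20 → close Greywater (overflow 13)
  22÷1 = 22 each, +1 to first 0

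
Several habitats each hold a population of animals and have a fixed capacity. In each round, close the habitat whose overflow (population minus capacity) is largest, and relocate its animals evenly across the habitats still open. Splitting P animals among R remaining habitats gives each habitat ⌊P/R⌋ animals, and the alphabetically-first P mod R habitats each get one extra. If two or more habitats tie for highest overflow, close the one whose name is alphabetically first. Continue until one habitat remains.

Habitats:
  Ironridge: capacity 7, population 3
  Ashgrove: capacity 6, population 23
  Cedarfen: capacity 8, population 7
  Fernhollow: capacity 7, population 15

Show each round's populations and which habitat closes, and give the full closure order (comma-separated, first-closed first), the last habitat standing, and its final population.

Closure order: Ashgrove, Fernhollow, Cedarfen
Last habitat: Ironridge with 48 animals

Round 1: Ashgrove=23 Cedarfen=7 Fernhollow=15 Ironridge=3 → close Ashgrove (overflow 17)
  23÷3 = 7 each, +1 to first 2
Round 2: Cedarfen=15 Fernhollow=23 Ironridge=10 → close Fernhollow (overflow 16)
  23÷2 = 11 each, +1 to first 1
Round 3: Cedarfen=27 Ironridge=21 → close Cedarfen (overflow 19)
  27÷1 = 27 each, +1 to first 0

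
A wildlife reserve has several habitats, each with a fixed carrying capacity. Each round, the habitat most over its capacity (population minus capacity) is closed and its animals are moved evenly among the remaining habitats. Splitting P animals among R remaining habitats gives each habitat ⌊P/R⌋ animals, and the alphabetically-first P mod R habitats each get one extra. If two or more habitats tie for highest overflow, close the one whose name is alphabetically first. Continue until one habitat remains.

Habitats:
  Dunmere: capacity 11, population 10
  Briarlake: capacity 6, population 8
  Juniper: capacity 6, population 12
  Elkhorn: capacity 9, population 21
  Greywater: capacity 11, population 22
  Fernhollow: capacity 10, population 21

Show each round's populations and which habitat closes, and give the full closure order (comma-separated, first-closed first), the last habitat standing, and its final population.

Closure order: Elkhorn, Fernhollow, Greywater, Juniper, Briarlake
Last habitat: Dunmere with 94 animals

Round 1: Briarlake=8 Dunmere=10 Elkhorn=21 Fernhollow=21 Greywater=22 Juniper=12 → close Elkhorn (overflow 12)
  21÷5 = 4 each, +1 to first 1
Round 2: Briarlake=13 Dunmere=14 Fernhollow=25 Greywater=26 Juniper=16 → close Fernhollow (overflow 15)
  25÷4 = 6 each, +1 to first 1
Round 3: Briarlake=20 Dunmere=20 Greywater=32 Juniper=22 → close Greywater (overflow 21)
  32÷3 = 10 each, +1 to first 2
Round 4: Briarlake=31 Dunmere=31 Juniper=32 → close Juniper (overflow 26)
  32÷2 = 16 each, +1 to first 0
Round 5: Briarlake=47 Dunmere=47 → close Briarlake (overflow 41)
  47÷1 = 47 each, +1 to first 0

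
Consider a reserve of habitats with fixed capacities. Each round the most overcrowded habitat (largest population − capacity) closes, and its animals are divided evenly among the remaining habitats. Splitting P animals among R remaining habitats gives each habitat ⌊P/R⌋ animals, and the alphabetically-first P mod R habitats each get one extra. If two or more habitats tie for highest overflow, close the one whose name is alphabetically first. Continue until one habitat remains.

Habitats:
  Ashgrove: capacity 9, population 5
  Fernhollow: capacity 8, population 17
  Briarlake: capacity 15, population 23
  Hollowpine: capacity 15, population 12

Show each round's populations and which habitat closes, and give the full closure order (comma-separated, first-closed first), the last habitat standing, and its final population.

Closure order: Fernhollow, Briarlake, Ashgrove
Last habitat: Hollowpine with 57 animals

Round 1: Ashgrove=5 Briarlake=23 Fernhollow=17 Hollowpine=12 → close Fernhollow (overflow 9)
  17÷3 = 5 each, +1 to first 2
Round 2: Ashgrove=11 Briarlake=29 Hollowpine=17 → close Briarlake (overflow 14)
  29÷2 = 14 each, +1 to first 1
Round 3: Ashgrove=26 Hollowpine=31 → close Ashgrove (overflow 17)
  26÷1 = 26 each, +1 to first 0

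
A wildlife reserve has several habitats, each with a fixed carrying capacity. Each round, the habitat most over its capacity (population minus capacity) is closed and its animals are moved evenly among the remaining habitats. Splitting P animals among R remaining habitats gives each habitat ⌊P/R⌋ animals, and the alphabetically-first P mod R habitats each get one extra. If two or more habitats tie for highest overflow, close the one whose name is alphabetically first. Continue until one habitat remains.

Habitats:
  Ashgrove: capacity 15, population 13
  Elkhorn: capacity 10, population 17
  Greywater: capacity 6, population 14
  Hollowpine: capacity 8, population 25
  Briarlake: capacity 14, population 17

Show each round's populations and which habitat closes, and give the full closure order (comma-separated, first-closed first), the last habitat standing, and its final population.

Closure order: Hollowpine, Greywater, Elkhorn, Briarlake
Last habitat: Ashgrove with 86 animals

Round 1: Ashgrove=13 Briarlake=17 Elkhorn=17 Greywater=14 Hollowpine=25 → close Hollowpine (overflow 17)
  25÷4 = 6 each, +1 to first 1
Round 2: Ashgrove=20 Briarlake=23 Elkhorn=23 Greywater=20 → close Greywater (overflow 14)
  20÷3 = 6 each, +1 to first 2
Round 3: Ashgrove=27 Briarlake=30 Elkhorn=29 → close Elkhorn (overflow 19)
  29÷2 = 14 each, +1 to first 1
Round 4: Ashgrove=42 Briarlake=44 → close Briarlake (overflow 30)
  44÷1 = 44 each, +1 to first 0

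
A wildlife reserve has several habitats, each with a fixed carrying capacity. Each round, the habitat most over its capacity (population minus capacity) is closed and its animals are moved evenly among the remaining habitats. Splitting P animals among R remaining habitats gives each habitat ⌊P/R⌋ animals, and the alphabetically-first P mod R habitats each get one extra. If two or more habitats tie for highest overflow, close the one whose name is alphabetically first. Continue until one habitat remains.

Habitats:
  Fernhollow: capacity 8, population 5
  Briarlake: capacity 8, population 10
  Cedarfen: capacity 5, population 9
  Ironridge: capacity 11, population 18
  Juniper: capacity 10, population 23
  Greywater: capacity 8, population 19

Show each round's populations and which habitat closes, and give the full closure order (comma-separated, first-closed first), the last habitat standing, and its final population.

Round 1: Briarlake=10 Cedarfen=9 Fernhollow=5 Greywater=19 Ironridge=18 Juniper=23 → close Juniper (overflow 13)
  23÷5 = 4 each, +1 to first 3
Round 2: Briarlake=15 Cedarfen=14 Fernhollow=10 Greywater=23 Ironridge=22 → close Greywater (overflow 15)
  23÷4 = 5 each, +1 to first 3
Round 3: Briarlake=21 Cedarfen=20 Fernhollow=16 Ironridge=27 → close Ironridge (overflow 16)
  27÷3 = 9 each, +1 to first 0
Round 4: Briarlake=30 Cedarfen=29 Fernhollow=25 → close Cedarfen (overflow 24)
  29÷2 = 14 each, +1 to first 1
Round 5: Briarlake=45 Fernhollow=39 → close Briarlake (overflow 37)
  45÷1 = 45 each, +1 to first 0

Closure order: Juniper, Greywater, Ironridge, Cedarfen, Briarlake
Last habitat: Fernhollow with 84 animals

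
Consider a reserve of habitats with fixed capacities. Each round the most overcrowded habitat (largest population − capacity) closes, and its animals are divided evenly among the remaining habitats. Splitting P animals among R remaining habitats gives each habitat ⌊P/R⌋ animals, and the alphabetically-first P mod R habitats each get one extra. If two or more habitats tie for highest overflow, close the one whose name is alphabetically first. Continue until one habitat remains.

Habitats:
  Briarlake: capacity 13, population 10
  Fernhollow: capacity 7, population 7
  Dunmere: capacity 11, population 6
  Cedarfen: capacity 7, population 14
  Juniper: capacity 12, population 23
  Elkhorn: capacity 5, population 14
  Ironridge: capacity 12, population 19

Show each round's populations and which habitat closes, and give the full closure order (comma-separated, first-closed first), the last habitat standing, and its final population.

Round 1: Briarlake=10 Cedarfen=14 Dunmere=6 Elkhorn=14 Fernhollow=7 Ironridge=19 Juniper=23 → close Juniper (overflow 11)
  23÷6 = 3 each, +1 to first 5
Round 2: Briarlake=14 Cedarfen=18 Dunmere=10 Elkhorn=18 Fernhollow=11 Ironridge=22 → close Elkhorn (overflow 13)
  18÷5 = 3 each, +1 to first 3
Round 3: Briarlake=18 Cedarfen=22 Dunmere=14 Fernhollow=14 Ironridge=25 → close Cedarfen (overflow 15)
  22÷4 = 5 each, +1 to first 2
Round 4: Briarlake=24 Dunmere=20 Fernhollow=19 Ironridge=30 → close Ironridge (overflow 18)
  30÷3 = 10 each, +1 to first 0
Round 5: Briarlake=34 Dunmere=30 Fernhollow=29 → close Fernhollow (overflow 22)
  29÷2 = 14 each, +1 to first 1
Round 6: Briarlake=49 Dunmere=44 → close Briarlake (overflow 36)
  49÷1 = 49 each, +1 to first 0

Closure order: Juniper, Elkhorn, Cedarfen, Ironridge, Fernhollow, Briarlake
Last habitat: Dunmere with 93 animals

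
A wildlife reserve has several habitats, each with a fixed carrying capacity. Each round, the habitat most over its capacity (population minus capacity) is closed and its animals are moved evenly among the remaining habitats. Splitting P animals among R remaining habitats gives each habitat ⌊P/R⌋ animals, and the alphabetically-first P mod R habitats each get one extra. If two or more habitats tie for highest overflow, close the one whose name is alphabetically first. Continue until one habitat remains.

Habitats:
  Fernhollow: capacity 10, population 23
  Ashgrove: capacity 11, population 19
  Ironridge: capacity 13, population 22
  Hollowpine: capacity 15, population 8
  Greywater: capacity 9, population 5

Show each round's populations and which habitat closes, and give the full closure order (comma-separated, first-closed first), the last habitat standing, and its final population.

Closure order: Fernhollow, Ashgrove, Ironridge, Greywater
Last habitat: Hollowpine with 77 animals

Round 1: Ashgrove=19 Fernhollow=23 Greywater=5 Hollowpine=8 Ironridge=22 → close Fernhollow (overflow 13)
  23÷4 = 5 each, +1 to first 3
Round 2: Ashgrove=25 Greywater=11 Hollowpine=14 Ironridge=27 → close Ashgrove (overflow 14)
  25÷3 = 8 each, +1 to first 1
Round 3: Greywater=20 Hollowpine=22 Ironridge=35 → close Ironridge (overflow 22)
  35÷2 = 17 each, +1 to first 1
Round 4: Greywater=38 Hollowpine=39 → close Greywater (overflow 29)
  38÷1 = 38 each, +1 to first 0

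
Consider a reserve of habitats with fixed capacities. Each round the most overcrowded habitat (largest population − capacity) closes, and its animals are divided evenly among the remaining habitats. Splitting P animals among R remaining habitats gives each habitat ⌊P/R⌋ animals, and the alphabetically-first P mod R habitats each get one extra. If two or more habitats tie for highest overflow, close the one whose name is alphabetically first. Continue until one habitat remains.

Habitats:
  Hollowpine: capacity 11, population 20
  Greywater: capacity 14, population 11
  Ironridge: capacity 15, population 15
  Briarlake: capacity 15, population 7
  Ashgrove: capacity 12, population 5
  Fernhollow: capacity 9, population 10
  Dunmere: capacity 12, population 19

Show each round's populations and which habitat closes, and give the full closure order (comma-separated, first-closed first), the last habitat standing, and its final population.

Round 1: Ashgrove=5 Briarlake=7 Dunmere=19 Fernhollow=10 Greywater=11 Hollowpine=20 Ironridge=15 → close Hollowpine (overflow 9)
  20÷6 = 3 each, +1 to first 2
Round 2: Ashgrove=9 Briarlake=11 Dunmere=22 Fernhollow=13 Greywater=14 Ironridge=18 → close Dunmere (overflow 10)
  22÷5 = 4 each, +1 to first 2
Round 3: Ashgrove=14 Briarlake=16 Fernhollow=17 Greywater=18 Ironridge=22 → close Fernhollow (overflow 8)
  17÷4 = 4 each, +1 to first 1
Round 4: Ashgrove=19 Briarlake=20 Greywater=22 Ironridge=26 → close Ironridge (overflow 11)
  26÷3 = 8 each, +1 to first 2
Round 5: Ashgrove=28 Briarlake=29 Greywater=30 → close Ashgrove (overflow 16)
  28÷2 = 14 each, +1 to first 0
Round 6: Briarlake=43 Greywater=44 → close Greywater (overflow 30)
  44÷1 = 44 each, +1 to first 0

Closure order: Hollowpine, Dunmere, Fernhollow, Ironridge, Ashgrove, Greywater
Last habitat: Briarlake with 87 animals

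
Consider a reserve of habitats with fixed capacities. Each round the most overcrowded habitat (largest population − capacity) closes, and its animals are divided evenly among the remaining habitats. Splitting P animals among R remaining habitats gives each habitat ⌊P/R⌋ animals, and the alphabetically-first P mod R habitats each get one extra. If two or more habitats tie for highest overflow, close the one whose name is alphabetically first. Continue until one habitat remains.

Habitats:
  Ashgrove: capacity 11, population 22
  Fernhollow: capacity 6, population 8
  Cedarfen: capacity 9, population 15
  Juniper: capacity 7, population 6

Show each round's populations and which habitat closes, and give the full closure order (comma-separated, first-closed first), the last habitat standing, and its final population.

Round 1: Ashgrove=22 Cedarfen=15 Fernhollow=8 Juniper=6 → close Ashgrove (overflow 11)
  22÷3 = 7 each, +1 to first 1
Round 2: Cedarfen=23 Fernhollow=15 Juniper=13 → close Cedarfen (overflow 14)
  23÷2 = 11 each, +1 to first 1
Round 3: Fernhollow=27 Juniper=24 → close Fernhollow (overflow 21)
  27÷1 = 27 each, +1 to first 0

Closure order: Ashgrove, Cedarfen, Fernhollow
Last habitat: Juniper with 51 animals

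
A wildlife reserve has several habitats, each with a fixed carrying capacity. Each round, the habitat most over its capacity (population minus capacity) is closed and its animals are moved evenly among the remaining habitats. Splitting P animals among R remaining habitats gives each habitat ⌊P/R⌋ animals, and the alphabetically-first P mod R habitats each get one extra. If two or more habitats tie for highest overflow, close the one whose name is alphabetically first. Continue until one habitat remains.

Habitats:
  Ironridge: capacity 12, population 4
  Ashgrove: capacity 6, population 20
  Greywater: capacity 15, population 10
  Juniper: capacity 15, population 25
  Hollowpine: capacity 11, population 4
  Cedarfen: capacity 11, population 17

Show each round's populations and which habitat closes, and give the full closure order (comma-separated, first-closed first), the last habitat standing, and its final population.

Round 1: Ashgrove=20 Cedarfen=17 Greywater=10 Hollowpine=4 Ironridge=4 Juniper=25 → close Ashgrove (overflow 14)
  20÷5 = 4 each, +1 to first 0
Round 2: Cedarfen=21 Greywater=14 Hollowpine=8 Ironridge=8 Juniper=29 → close Juniper (overflow 14)
  29÷4 = 7 each, +1 to first 1
Round 3: Cedarfen=29 Greywater=21 Hollowpine=15 Ironridge=15 → close Cedarfen (overflow 18)
  29÷3 = 9 each, +1 to first 2
Round 4: Greywater=31 Hollowpine=25 Ironridge=24 → close Greywater (overflow 16)
  31÷2 = 15 each, +1 to first 1
Round 5: Hollowpine=41 Ironridge=39 → close Hollowpine (overflow 30)
  41÷1 = 41 each, +1 to first 0

Closure order: Ashgrove, Juniper, Cedarfen, Greywater, Hollowpine
Last habitat: Ironridge with 80 animals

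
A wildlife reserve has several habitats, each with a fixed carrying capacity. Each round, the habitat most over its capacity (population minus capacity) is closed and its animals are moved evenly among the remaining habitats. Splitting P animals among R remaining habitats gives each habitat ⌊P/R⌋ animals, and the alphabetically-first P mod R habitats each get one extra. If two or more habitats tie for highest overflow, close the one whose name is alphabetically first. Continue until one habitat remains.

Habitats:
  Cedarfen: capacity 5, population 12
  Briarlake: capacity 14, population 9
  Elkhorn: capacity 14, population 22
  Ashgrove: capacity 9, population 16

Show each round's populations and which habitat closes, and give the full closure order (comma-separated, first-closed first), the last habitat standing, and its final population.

Round 1: Ashgrove=16 Briarlake=9 Cedarfen=12 Elkhorn=22 → close Elkhorn (overflow 8)
  22÷3 = 7 each, +1 to first 1
Round 2: Ashgrove=24 Briarlake=16 Cedarfen=19 → close Ashgrove (overflow 15)
  24÷2 = 12 each, +1 to first 0
Round 3: Briarlake=28 Cedarfen=31 → close Cedarfen (overflow 26)
  31÷1 = 31 each, +1 to first 0

Closure order: Elkhorn, Ashgrove, Cedarfen
Last habitat: Briarlake with 59 animals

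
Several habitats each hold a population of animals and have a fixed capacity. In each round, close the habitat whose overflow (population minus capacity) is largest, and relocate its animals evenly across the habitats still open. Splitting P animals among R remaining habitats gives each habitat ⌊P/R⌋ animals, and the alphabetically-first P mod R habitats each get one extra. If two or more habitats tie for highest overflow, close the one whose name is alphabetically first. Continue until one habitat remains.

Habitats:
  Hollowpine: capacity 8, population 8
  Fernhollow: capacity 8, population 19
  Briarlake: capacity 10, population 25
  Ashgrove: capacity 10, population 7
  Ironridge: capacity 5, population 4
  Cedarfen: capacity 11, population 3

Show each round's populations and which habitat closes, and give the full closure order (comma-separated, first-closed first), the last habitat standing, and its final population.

Round 1: Ashgrove=7 Briarlake=25 Cedarfen=3 Fernhollow=19 Hollowpine=8 Ironridge=4 → close Briarlake (overflow 15)
  25÷5 = 5 each, +1 to first 0
Round 2: Ashgrove=12 Cedarfen=8 Fernhollow=24 Hollowpine=13 Ironridge=9 → close Fernhollow (overflow 16)
  24÷4 = 6 each, +1 to first 0
Round 3: Ashgrove=18 Cedarfen=14 Hollowpine=19 Ironridge=15 → close Hollowpine (overflow 11)
  19÷3 = 6 each, +1 to first 1
Round 4: Ashgrove=25 Cedarfen=20 Ironridge=21 → close Ironridge (overflow 16)
  21÷2 = 10 each, +1 to first 1
Round 5: Ashgrove=36 Cedarfen=30 → close Ashgrove (overflow 26)
  36÷1 = 36 each, +1 to first 0

Closure order: Briarlake, Fernhollow, Hollowpine, Ironridge, Ashgrove
Last habitat: Cedarfen with 66 animals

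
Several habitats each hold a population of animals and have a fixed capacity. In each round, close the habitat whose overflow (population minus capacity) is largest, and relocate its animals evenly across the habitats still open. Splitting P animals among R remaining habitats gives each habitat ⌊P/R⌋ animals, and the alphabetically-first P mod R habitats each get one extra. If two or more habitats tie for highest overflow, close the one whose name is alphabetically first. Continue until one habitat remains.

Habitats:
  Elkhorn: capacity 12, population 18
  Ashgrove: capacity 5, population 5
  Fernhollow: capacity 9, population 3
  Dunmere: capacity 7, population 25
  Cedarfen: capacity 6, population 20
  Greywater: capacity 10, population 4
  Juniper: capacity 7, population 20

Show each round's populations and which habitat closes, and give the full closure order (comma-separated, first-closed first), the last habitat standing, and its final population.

Round 1: Ashgrove=5 Cedarfen=20 Dunmere=25 Elkhorn=18 Fernhollow=3 Greywater=4 Juniper=20 → close Dunmere (overflow 18)
  25÷6 = 4 each, +1 to first 1
Round 2: Ashgrove=10 Cedarfen=24 Elkhorn=22 Fernhollow=7 Greywater=8 Juniper=24 → close Cedarfen (overflow 18)
  24÷5 = 4 each, +1 to first 4
Round 3: Ashgrove=15 Elkhorn=27 Fernhollow=12 Greywater=13 Juniper=28 → close Juniper (overflow 21)
  28÷4 = 7 each, +1 to first 0
Round 4: Ashgrove=22 Elkhorn=34 Fernhollow=19 Greywater=20 → close Elkhorn (overflow 22)
  34÷3 = 11 each, +1 to first 1
Round 5: Ashgrove=34 Fernhollow=30 Greywater=31 → close Ashgrove (overflow 29)
  34÷2 = 17 each, +1 to first 0
Round 6: Fernhollow=47 Greywater=48 → close Fernhollow (overflow 38)
  47÷1 = 47 each, +1 to first 0

Closure order: Dunmere, Cedarfen, Juniper, Elkhorn, Ashgrove, Fernhollow
Last habitat: Greywater with 95 animals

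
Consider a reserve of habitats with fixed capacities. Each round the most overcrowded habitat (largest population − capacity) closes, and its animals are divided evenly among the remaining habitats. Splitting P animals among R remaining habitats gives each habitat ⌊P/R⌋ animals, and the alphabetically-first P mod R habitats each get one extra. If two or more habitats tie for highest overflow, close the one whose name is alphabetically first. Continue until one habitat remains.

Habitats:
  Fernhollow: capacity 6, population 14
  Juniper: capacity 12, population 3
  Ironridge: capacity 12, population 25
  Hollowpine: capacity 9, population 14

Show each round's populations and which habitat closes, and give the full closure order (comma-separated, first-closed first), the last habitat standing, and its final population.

Round 1: Fernhollow=14 Hollowpine=14 Ironridge=25 Juniper=3 → close Ironridge (overflow 13)
  25÷3 = 8 each, +1 to first 1
Round 2: Fernhollow=23 Hollowpine=22 Juniper=11 → close Fernhollow (overflow 17)
  23÷2 = 11 each, +1 to first 1
Round 3: Hollowpine=34 Juniper=22 → close Hollowpine (overflow 25)
  34÷1 = 34 each, +1 to first 0

Closure order: Ironridge, Fernhollow, Hollowpine
Last habitat: Juniper with 56 animals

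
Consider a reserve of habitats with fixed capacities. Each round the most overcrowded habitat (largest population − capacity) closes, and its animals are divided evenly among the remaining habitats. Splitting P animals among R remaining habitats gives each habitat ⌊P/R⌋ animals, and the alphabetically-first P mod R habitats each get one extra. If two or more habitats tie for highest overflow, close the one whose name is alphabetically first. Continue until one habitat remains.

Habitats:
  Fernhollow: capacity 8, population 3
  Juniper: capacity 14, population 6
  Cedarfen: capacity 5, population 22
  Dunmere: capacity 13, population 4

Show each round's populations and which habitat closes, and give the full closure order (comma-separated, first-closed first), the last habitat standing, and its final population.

Closure order: Cedarfen, Fernhollow, Dunmere
Last habitat: Juniper with 35 animals

Round 1: Cedarfen=22 Dunmere=4 Fernhollow=3 Juniper=6 → close Cedarfen (overflow 17)
  22÷3 = 7 each, +1 to first 1
Round 2: Dunmere=12 Fernhollow=10 Juniper=13 → close Fernhollow (overflow 2)
  10÷2 = 5 each, +1 to first 0
Round 3: Dunmere=17 Juniper=18 → close Dunmere (overflow 4)
  17÷1 = 17 each, +1 to first 0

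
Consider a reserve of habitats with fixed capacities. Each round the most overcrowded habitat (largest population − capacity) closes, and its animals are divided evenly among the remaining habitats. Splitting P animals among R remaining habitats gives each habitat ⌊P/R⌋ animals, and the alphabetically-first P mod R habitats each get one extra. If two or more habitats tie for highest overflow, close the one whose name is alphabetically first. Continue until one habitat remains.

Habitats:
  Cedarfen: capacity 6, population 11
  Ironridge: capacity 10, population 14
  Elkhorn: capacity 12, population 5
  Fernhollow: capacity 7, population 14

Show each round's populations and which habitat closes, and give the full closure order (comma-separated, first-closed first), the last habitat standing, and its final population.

Closure order: Fernhollow, Cedarfen, Ironridge
Last habitat: Elkhorn with 44 animals

Round 1: Cedarfen=11 Elkhorn=5 Fernhollow=14 Ironridge=14 → close Fernhollow (overflow 7)
  14÷3 = 4 each, +1 to first 2
Round 2: Cedarfen=16 Elkhorn=10 Ironridge=18 → close Cedarfen (overflow 10)
  16÷2 = 8 each, +1 to first 0
Round 3: Elkhorn=18 Ironridge=26 → close Ironridge (overflow 16)
  26÷1 = 26 each, +1 to first 0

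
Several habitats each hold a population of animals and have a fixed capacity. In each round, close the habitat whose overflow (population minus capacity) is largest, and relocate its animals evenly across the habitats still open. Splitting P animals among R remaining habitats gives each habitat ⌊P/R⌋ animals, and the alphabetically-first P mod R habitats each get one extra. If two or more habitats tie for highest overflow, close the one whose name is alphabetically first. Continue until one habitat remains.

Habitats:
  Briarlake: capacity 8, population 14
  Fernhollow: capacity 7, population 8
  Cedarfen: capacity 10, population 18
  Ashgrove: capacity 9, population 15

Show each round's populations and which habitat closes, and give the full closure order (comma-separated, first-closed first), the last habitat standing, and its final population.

Round 1: Ashgrove=15 Briarlake=14 Cedarfen=18 Fernhollow=8 → close Cedarfen (overflow 8)
  18÷3 = 6 each, +1 to first 0
Round 2: Ashgrove=21 Briarlake=20 Fernhollow=14 → close Ashgrove (overflow 12)
  21÷2 = 10 each, +1 to first 1
Round 3: Briarlake=31 Fernhollow=24 → close Briarlake (overflow 23)
  31÷1 = 31 each, +1 to first 0

Closure order: Cedarfen, Ashgrove, Briarlake
Last habitat: Fernhollow with 55 animals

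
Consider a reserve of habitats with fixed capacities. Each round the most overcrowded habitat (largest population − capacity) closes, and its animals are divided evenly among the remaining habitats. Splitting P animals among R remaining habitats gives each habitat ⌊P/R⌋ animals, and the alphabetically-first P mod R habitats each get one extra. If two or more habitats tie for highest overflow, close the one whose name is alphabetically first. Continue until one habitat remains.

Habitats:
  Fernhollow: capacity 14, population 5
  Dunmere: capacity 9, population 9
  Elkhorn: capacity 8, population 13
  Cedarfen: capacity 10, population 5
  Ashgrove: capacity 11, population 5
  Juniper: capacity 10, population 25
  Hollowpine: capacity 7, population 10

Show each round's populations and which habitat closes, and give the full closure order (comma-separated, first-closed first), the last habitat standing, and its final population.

Round 1: Ashgrove=5 Cedarfen=5 Dunmere=9 Elkhorn=13 Fernhollow=5 Hollowpine=10 Juniper=25 → close Juniper (overflow 15)
  25÷6 = 4 each, +1 to first 1
Round 2: Ashgrove=10 Cedarfen=9 Dunmere=13 Elkhorn=17 Fernhollow=9 Hollowpine=14 → close Elkhorn (overflow 9)
  17÷5 = 3 each, +1 to first 2
Round 3: Ashgrove=14 Cedarfen=13 Dunmere=16 Fernhollow=12 Hollowpine=17 → close Hollowpine (overflow 10)
  17÷4 = 4 each, +1 to first 1
Round 4: Ashgrove=19 Cedarfen=17 Dunmere=20 Fernhollow=16 → close Dunmere (overflow 11)
  20÷3 = 6 each, +1 to first 2
Round 5: Ashgrove=26 Cedarfen=24 Fernhollow=22 → close Ashgrove (overflow 15)
  26÷2 = 13 each, +1 to first 0
Round 6: Cedarfen=37 Fernhollow=35 → close Cedarfen (overflow 27)
  37÷1 = 37 each, +1 to first 0

Closure order: Juniper, Elkhorn, Hollowpine, Dunmere, Ashgrove, Cedarfen
Last habitat: Fernhollow with 72 animals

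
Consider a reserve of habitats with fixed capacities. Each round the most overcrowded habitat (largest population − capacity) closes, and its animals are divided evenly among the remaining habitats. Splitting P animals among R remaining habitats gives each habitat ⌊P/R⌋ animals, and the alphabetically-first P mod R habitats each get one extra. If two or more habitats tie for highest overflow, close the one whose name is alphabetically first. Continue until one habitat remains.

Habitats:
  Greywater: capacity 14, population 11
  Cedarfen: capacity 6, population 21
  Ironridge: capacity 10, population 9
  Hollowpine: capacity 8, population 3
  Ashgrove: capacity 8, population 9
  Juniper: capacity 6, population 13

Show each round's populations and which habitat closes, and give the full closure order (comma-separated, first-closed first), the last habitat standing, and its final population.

Closure order: Cedarfen, Juniper, Ashgrove, Ironridge, Greywater
Last habitat: Hollowpine with 66 animals

Round 1: Ashgrove=9 Cedarfen=21 Greywater=11 Hollowpine=3 Ironridge=9 Juniper=13 → close Cedarfen (overflow 15)
  21÷5 = 4 each, +1 to first 1
Round 2: Ashgrove=14 Greywater=15 Hollowpine=7 Ironridge=13 Juniper=17 → close Juniper (overflow 11)
  17÷4 = 4 each, +1 to first 1
Round 3: Ashgrove=19 Greywater=19 Hollowpine=11 Ironridge=17 → close Ashgrove (overflow 11)
  19÷3 = 6 each, +1 to first 1
Round 4: Greywater=26 Hollowpine=17 Ironridge=23 → close Ironridge (overflow 13)
  23÷2 = 11 each, +1 to first 1
Round 5: Greywater=38 Hollowpine=28 → close Greywater (overflow 24)
  38÷1 = 38 each, +1 to first 0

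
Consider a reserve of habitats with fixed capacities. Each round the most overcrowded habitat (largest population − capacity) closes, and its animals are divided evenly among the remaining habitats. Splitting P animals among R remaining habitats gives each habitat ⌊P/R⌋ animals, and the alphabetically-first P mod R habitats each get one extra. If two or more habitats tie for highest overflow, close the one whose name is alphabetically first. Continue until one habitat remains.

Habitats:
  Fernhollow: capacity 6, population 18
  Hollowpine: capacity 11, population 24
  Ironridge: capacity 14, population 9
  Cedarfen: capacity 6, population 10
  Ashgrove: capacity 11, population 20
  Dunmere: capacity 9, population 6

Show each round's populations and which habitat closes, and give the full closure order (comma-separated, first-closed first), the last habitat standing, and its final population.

Round 1: Ashgrove=20 Cedarfen=10 Dunmere=6 Fernhollow=18 Hollowpine=24 Ironridge=9 → close Hollowpine (overflow 13)
  24÷5 = 4 each, +1 to first 4
Round 2: Ashgrove=25 Cedarfen=15 Dunmere=11 Fernhollow=23 Ironridge=13 → close Fernhollow (overflow 17)
  23÷4 = 5 each, +1 to first 3
Round 3: Ashgrove=31 Cedarfen=21 Dunmere=17 Ironridge=18 → close Ashgrove (overflow 20)
  31÷3 = 10 each, +1 to first 1
Round 4: Cedarfen=32 Dunmere=27 Ironridge=28 → close Cedarfen (overflow 26)
  32÷2 = 16 each, +1 to first 0
Round 5: Dunmere=43 Ironridge=44 → close Dunmere (overflow 34)
  43÷1 = 43 each, +1 to first 0

Closure order: Hollowpine, Fernhollow, Ashgrove, Cedarfen, Dunmere
Last habitat: Ironridge with 87 animals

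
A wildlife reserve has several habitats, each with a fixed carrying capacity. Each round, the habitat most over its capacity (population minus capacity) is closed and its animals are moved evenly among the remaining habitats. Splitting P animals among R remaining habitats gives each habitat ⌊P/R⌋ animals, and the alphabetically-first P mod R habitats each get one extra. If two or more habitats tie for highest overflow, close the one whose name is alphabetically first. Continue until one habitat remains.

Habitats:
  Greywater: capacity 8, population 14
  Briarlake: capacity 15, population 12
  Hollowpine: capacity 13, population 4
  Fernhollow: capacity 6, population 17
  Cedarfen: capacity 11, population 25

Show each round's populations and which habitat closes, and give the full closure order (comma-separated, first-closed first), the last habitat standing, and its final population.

Closure order: Cedarfen, Fernhollow, Greywater, Briarlake
Last habitat: Hollowpine with 72 animals

Round 1: Briarlake=12 Cedarfen=25 Fernhollow=17 Greywater=14 Hollowpine=4 → close Cedarfen (overflow 14)
  25÷4 = 6 each, +1 to first 1
Round 2: Briarlake=19 Fernhollow=23 Greywater=20 Hollowpine=10 → close Fernhollow (overflow 17)
  23÷3 = 7 each, +1 to first 2
Round 3: Briarlake=27 Greywater=28 Hollowpine=17 → close Greywater (overflow 20)
  28÷2 = 14 each, +1 to first 0
Round 4: Briarlake=41 Hollowpine=31 → close Briarlake (overflow 26)
  41÷1 = 41 each, +1 to first 0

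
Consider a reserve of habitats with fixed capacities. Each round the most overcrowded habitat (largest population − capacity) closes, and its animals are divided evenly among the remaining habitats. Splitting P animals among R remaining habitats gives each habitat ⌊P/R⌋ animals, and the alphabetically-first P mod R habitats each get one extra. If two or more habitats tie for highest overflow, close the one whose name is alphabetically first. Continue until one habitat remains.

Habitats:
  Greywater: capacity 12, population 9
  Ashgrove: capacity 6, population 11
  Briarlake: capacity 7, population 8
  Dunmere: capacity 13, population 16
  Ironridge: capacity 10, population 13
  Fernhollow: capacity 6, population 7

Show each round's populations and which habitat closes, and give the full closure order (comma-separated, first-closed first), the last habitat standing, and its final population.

Round 1: Ashgrove=11 Briarlake=8 Dunmere=16 Fernhollow=7 Greywater=9 Ironridge=13 → close Ashgrove (overflow 5)
  11÷5 = 2 each, +1 to first 1
Round 2: Briarlake=11 Dunmere=18 Fernhollow=9 Greywater=11 Ironridge=15 → close Dunmere (overflow 5)
  18÷4 = 4 each, +1 to first 2
Round 3: Briarlake=16 Fernhollow=14 Greywater=15 Ironridge=19 → close Briarlake (overflow 9)
  16÷3 = 5 each, +1 to first 1
Round 4: Fernhollow=20 Greywater=20 Ironridge=24 → close Fernhollow (overflow 14)
  20÷2 = 10 each, +1 to first 0
Round 5: Greywater=30 Ironridge=34 → close Ironridge (overflow 24)
  34÷1 = 34 each, +1 to first 0

Closure order: Ashgrove, Dunmere, Briarlake, Fernhollow, Ironridge
Last habitat: Greywater with 64 animals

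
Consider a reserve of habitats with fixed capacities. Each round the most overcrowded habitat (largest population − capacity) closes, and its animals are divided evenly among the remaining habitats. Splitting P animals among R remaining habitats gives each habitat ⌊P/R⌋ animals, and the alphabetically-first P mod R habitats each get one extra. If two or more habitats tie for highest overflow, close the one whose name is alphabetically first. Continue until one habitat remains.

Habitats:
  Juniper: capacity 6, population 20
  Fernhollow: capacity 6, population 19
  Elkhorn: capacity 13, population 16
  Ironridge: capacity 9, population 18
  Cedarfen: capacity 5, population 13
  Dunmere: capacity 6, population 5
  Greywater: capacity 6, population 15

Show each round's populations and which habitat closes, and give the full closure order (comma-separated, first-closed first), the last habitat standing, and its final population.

Round 1: Cedarfen=13 Dunmere=5 Elkhorn=16 Fernhollow=19 Greywater=15 Ironridge=18 Juniper=20 → close Juniper (overflow 14)
  20÷6 = 3 each, +1 to first 2
Round 2: Cedarfen=17 Dunmere=9 Elkhorn=19 Fernhollow=22 Greywater=18 Ironridge=21 → close Fernhollow (overflow 16)
  22÷5 = 4 each, +1 to first 2
Round 3: Cedarfen=22 Dunmere=14 Elkhorn=23 Greywater=22 Ironridge=25 → close Cedarfen (overflow 17)
  22÷4 = 5 each, +1 to first 2
Round 4: Dunmere=20 Elkhorn=29 Greywater=27 Ironridge=30 → close Greywater (overflow 21)
  27÷3 = 9 each, +1 to first 0
Round 5: Dunmere=29 Elkhorn=38 Ironridge=39 → close Ironridge (overflow 30)
  39÷2 = 19 each, +1 to first 1
Round 6: Dunmere=49 Elkhorn=57 → close Elkhorn (overflow 44)
  57÷1 = 57 each, +1 to first 0

Closure order: Juniper, Fernhollow, Cedarfen, Greywater, Ironridge, Elkhorn
Last habitat: Dunmere with 106 animals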